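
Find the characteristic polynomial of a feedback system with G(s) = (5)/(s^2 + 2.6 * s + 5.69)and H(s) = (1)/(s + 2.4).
Characteristic poly = G_den * H_den + G_num * H_num = (s^3 + 5*s^2 + 11.93*s + 13.656) + (5) = s^3 + 5*s^2 + 11.93*s + 18.656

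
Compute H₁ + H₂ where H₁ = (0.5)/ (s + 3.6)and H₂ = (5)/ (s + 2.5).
Parallel: H = H₁ + H₂ = (n₁·d₂ + n₂·d₁)/(d₁·d₂).
n₁·d₂ = 0.5*s + 1.25. n₂·d₁ = 5*s + 18. Sum = 5.5*s + 19.25. d₁·d₂ = s^2 + 6.1*s + 9.
H(s) = (5.5*s + 19.25)/(s^2 + 6.1*s + 9)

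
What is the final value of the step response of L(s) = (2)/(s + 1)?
FVT: lim_{t→∞} y(t) = lim_{s→0} s*Y(s) where Y(s) = L(s)/s.
= lim_{s→0} L(s) = L(0) = num(0)/den(0) = 2/1 = 2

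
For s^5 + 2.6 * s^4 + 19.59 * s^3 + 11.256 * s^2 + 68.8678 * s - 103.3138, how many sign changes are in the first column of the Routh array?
Routh array:
s^5: [1, 19.59, 68.8678]; s^4: [2.6, 11.256, -103.3138]; s^3: [15.2608, 108.604]; s^2: [-7.247, -103.3138]; s^1: [-108.955]; s^0: [-103.3138]
First column: [1, 2.6, 15.2608, -7.247, -108.955, -103.3138]. Sign changes = 1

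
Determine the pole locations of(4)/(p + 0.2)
Set denominator = 0: p + 0.2 = 0 → Poles: -0.2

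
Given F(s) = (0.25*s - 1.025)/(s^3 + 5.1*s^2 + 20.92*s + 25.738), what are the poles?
Set denominator = 0: s^3 + 5.1*s^2 + 20.92*s + 25.738 = (s + 1.7)(s^2 + 3.4*s + 15.14) = 0 → Poles: -1.7, -1.7 + 3.5j, -1.7 - 3.5j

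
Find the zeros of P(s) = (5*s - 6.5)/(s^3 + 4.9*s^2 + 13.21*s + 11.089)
Set numerator = 0: 5*s - 6.5 = 0 → Zeros: 1.3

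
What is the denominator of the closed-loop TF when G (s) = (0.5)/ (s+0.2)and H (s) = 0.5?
Characteristic poly = G_den * H_den + G_num * H_num = (s + 0.2) + (0.25) = s + 0.45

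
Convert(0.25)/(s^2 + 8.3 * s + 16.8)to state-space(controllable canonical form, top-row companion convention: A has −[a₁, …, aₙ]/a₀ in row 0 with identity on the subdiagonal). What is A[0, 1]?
Reachable canonical form for den = s^2 + 8.3*s + 16.8: top row of A = -[a₁,a₂,...,aₙ]/a₀, ones on the subdiagonal, zeros elsewhere.
A = [[-8.3, -16.8], [1, 0]].
A[0,1] = -16.8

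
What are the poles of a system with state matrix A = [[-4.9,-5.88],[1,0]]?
Eigenvalues solve det(λI - A) = 0.
Characteristic polynomial: λ^2 + 4.9*λ + 5.88 = 0.
Factor: (λ + 2.1)(λ + 2.8) = 0.
Roots: -2.1, -2.8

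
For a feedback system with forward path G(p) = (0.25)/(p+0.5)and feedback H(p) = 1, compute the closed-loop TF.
Closed-loop T = G/(1+GH).
Numerator: G_num * H_den = 0.25.
Denominator: G_den * H_den + G_num * H_num = (p + 0.5) + (0.25) = p + 0.75.
T(p) = (0.25)/(p + 0.75)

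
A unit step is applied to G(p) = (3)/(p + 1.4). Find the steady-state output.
FVT: lim_{t→∞} y(t) = lim_{p→0} p*Y(p) where Y(p) = G(p)/p.
= lim_{p→0} G(p) = G(0) = num(0)/den(0) = 3/1.4 = 2.143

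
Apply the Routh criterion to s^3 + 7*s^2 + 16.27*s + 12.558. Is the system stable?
Routh array:
s^3: [1, 16.27]; s^2: [7, 12.558]; s^1: [14.476]; s^0: [12.558]
First column: [1, 7, 14.476, 12.558]. Sign changes = 0.
Yes, stable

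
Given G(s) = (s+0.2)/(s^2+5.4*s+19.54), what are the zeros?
Set numerator = 0: s + 0.2 = 0 → Zeros: -0.2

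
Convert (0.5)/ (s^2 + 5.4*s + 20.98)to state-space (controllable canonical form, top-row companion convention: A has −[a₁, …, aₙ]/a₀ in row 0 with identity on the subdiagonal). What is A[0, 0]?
Reachable canonical form for den = s^2 + 5.4*s + 20.98: top row of A = -[a₁,a₂,...,aₙ]/a₀, ones on the subdiagonal, zeros elsewhere.
A = [[-5.4, -20.98], [1, 0]].
A[0,0] = -5.4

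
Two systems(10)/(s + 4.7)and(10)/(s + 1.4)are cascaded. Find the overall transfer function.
Series: H = H₁ · H₂ = (n₁·n₂)/(d₁·d₂).
Num: n₁·n₂ = 100. Den: d₁·d₂ = s^2 + 6.1*s + 6.58.
H(s) = (100)/(s^2 + 6.1*s + 6.58)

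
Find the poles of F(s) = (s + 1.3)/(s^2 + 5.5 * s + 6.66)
Set denominator = 0: s^2 + 5.5*s + 6.66 = (s + 3.7)(s + 1.8) = 0 → Poles: -1.8, -3.7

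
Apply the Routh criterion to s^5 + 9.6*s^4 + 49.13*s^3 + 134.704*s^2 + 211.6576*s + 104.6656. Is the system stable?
Routh array:
s^5: [1, 49.13, 211.6576]; s^4: [9.6, 134.704, 104.6656]; s^3: [35.0983, 200.755]; s^2: [79.7941, 104.6656]; s^1: [154.717]; s^0: [104.6656]
First column: [1, 9.6, 35.0983, 79.7941, 154.717, 104.6656]. Sign changes = 0.
Yes, stable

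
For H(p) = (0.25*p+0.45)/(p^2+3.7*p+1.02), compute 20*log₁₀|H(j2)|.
Substitute p = j*2: H(j2) = 0.0370676 - 0.0757381j.
|H(j2)| = sqrt(Re² + Im²) = 0.08432.
20*log₁₀(0.08432) = -21.48 dB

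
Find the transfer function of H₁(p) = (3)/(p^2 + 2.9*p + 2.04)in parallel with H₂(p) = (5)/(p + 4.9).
Parallel: H = H₁ + H₂ = (n₁·d₂ + n₂·d₁)/(d₁·d₂).
n₁·d₂ = 3*p + 14.7. n₂·d₁ = 5*p^2 + 14.5*p + 10.2. Sum = 5*p^2 + 17.5*p + 24.9. d₁·d₂ = p^3 + 7.8*p^2 + 16.25*p + 9.996.
H(p) = (5*p^2 + 17.5*p + 24.9)/(p^3 + 7.8*p^2 + 16.25*p + 9.996)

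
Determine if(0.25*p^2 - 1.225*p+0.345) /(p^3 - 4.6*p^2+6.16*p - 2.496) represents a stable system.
Denominator: p^3 - 4.6*p^2 + 6.16*p - 2.496 = (p - 2.6)(p - 0.8)(p - 1.2). Poles: 0.8, 1.2, 2.6. All Re(p)<0: No (unstable)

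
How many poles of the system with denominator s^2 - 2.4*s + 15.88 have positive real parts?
Poles: 1.2 + 3.8j, 1.2 - 3.8j. RHP poles (Re>0): 2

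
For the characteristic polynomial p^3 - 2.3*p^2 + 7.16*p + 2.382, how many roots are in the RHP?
p^3 - 2.3*p^2 + 7.16*p + 2.382 = (p + 0.3)(p^2 - 2.6*p + 7.94). Poles: -0.3, 1.3 + 2.5j, 1.3 - 2.5j. RHP poles (Re>0): 2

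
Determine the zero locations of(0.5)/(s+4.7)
Numerator is a nonzero constant (0.5) → Zeros: none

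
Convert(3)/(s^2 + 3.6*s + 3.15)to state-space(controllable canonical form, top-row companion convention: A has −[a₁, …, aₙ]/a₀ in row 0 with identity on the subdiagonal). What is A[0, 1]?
Reachable canonical form for den = s^2 + 3.6*s + 3.15: top row of A = -[a₁,a₂,...,aₙ]/a₀, ones on the subdiagonal, zeros elsewhere.
A = [[-3.6, -3.15], [1, 0]].
A[0,1] = -3.15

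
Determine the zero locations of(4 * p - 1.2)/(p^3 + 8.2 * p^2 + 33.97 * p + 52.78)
Set numerator = 0: 4*p - 1.2 = 0 → Zeros: 0.3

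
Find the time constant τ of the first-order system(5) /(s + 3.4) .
First-order system: τ = -1/pole. Pole = -3.4. τ = -1/(-3.4) = 0.2941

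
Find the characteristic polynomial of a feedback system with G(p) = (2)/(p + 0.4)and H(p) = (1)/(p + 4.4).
Characteristic poly = G_den * H_den + G_num * H_num = (p^2 + 4.8*p + 1.76) + (2) = p^2 + 4.8*p + 3.76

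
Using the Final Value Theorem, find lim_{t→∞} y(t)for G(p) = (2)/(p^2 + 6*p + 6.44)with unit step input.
FVT: lim_{t→∞} y(t) = lim_{p→0} p*Y(p) where Y(p) = G(p)/p.
= lim_{p→0} G(p) = G(0) = num(0)/den(0) = 2/6.44 = 0.3106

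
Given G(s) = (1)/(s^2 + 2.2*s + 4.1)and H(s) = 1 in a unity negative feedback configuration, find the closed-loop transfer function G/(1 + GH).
Closed-loop T = G/(1+GH).
Numerator: G_num * H_den = 1.
Denominator: G_den * H_den + G_num * H_num = (s^2 + 2.2*s + 4.1) + (1) = s^2 + 2.2*s + 5.1.
T(s) = (1)/(s^2 + 2.2*s + 5.1)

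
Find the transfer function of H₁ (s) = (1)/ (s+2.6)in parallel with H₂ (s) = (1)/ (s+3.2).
Parallel: H = H₁ + H₂ = (n₁·d₂ + n₂·d₁)/(d₁·d₂).
n₁·d₂ = s + 3.2. n₂·d₁ = s + 2.6. Sum = 2*s + 5.8. d₁·d₂ = s^2 + 5.8*s + 8.32.
H(s) = (2*s + 5.8)/(s^2 + 5.8*s + 8.32)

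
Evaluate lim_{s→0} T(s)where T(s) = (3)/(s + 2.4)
DC gain = T(0) = num(0)/den(0) = 3/2.4 = 1.25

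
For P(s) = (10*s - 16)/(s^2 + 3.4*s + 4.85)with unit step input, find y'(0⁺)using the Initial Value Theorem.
IVT: y'(0⁺) = lim_{s→∞} s²·Y(s) = lim_{s→∞} s·P(s).
deg(num) = 1, deg(den) = 2, relative degree = 1, so s·P(s) → (leading num)/(leading den) = 10/1 = 10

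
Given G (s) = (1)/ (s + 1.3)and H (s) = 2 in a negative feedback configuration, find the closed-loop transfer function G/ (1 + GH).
Closed-loop T = G/(1+GH).
Numerator: G_num * H_den = 1.
Denominator: G_den * H_den + G_num * H_num = (s + 1.3) + (2) = s + 3.3.
T(s) = (1)/(s + 3.3)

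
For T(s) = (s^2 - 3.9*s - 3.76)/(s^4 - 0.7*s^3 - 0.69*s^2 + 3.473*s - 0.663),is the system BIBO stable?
Denominator: s^4 - 0.7*s^3 - 0.69*s^2 + 3.473*s - 0.663 = (s - 0.2)(s + 1.5)(s^2 - 2*s + 2.21). Poles: -1.5, 0.2, 1 + 1.1j, 1 - 1.1j. All Re(p)<0: No (unstable)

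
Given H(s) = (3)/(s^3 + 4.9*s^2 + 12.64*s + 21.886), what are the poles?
Set denominator = 0: s^3 + 4.9*s^2 + 12.64*s + 21.886 = (s + 3.1)(s^2 + 1.8*s + 7.06) = 0 → Poles: -0.9 + 2.5j, -0.9 - 2.5j, -3.1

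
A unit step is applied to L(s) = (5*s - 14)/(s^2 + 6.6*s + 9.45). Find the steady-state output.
FVT: lim_{t→∞} y(t) = lim_{s→0} s*Y(s) where Y(s) = L(s)/s.
= lim_{s→0} L(s) = L(0) = num(0)/den(0) = -14/9.45 = -1.481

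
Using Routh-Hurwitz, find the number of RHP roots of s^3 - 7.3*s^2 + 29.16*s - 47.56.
Routh array:
s^3: [1, 29.16]; s^2: [-7.3, -47.56]; s^1: [22.6449]; s^0: [-47.56]
First column: [1, -7.3, 22.6449, -47.56]. Sign changes = RHP roots = 3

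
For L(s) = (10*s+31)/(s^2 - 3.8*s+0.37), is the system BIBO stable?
Denominator: s^2 - 3.8*s + 0.37 = (s - 3.7)(s - 0.1). Poles: 0.1, 3.7. All Re(p)<0: No (unstable)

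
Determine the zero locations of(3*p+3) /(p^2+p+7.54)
Set numerator = 0: 3*p + 3 = 0 → Zeros: -1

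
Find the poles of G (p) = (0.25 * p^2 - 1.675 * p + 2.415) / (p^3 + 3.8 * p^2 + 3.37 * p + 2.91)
Set denominator = 0: p^3 + 3.8*p^2 + 3.37*p + 2.91 = (p + 3)(p^2 + 0.8*p + 0.97) = 0 → Poles: -0.4 + 0.9j, -0.4 - 0.9j, -3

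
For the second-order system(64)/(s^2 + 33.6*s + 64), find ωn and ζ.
Standard form: ωn²/(s²+2ζωn·s+ωn²).
const=64=ωn² → ωn=8, s coeff=33.6=2ζωn → ζ=2.1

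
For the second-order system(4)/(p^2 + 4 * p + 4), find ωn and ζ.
Standard form: ωn²/(p²+2ζωn·p+ωn²).
const=4=ωn² → ωn=2, p coeff=4=2ζωn → ζ=1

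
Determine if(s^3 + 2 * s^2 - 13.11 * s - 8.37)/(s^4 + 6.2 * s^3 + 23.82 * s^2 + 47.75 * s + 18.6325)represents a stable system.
Denominator: s^4 + 6.2*s^3 + 23.82*s^2 + 47.75*s + 18.6325 = (s + 2.9)(s + 0.5)(s^2 + 2.8*s + 12.85). Poles: -0.5, -1.4 + 3.3j, -1.4 - 3.3j, -2.9. All Re(p)<0: Yes (stable)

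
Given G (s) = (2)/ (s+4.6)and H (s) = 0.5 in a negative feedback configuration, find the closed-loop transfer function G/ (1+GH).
Closed-loop T = G/(1+GH).
Numerator: G_num * H_den = 2.
Denominator: G_den * H_den + G_num * H_num = (s + 4.6) + (1) = s + 5.6.
T(s) = (2)/(s + 5.6)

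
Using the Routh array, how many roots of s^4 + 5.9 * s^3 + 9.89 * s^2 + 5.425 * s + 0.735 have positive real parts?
Routh array:
s^4: [1, 9.89, 0.735]; s^3: [5.9, 5.425]; s^2: [8.97051, 0.735]; s^1: [4.94158]; s^0: [0.735]
First column: [1, 5.9, 8.97051, 4.94158, 0.735]. Sign changes = RHP roots = 0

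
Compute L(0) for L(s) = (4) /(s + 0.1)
DC gain = L(0) = num(0)/den(0) = 4/0.1 = 40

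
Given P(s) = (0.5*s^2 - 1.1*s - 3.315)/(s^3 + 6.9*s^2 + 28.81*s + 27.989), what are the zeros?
Set numerator = 0: 0.5*s^2 - 1.1*s - 3.315 = 0.5*(s - 3.9)(s + 1.7) = 0 → Zeros: -1.7, 3.9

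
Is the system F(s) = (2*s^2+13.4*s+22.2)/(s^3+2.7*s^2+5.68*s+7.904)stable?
Denominator: s^3 + 2.7*s^2 + 5.68*s + 7.904 = (s + 1.9)(s^2 + 0.8*s + 4.16). Poles: -0.4 + 2j, -0.4 - 2j, -1.9. All Re(p)<0: Yes (stable)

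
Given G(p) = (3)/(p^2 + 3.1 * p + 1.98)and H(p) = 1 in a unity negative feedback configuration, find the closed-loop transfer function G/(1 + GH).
Closed-loop T = G/(1+GH).
Numerator: G_num * H_den = 3.
Denominator: G_den * H_den + G_num * H_num = (p^2 + 3.1*p + 1.98) + (3) = p^2 + 3.1*p + 4.98.
T(p) = (3)/(p^2 + 3.1*p + 4.98)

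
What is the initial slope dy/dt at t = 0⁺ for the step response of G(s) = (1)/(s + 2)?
IVT: y'(0⁺) = lim_{s→∞} s²·Y(s) = lim_{s→∞} s·G(s).
deg(num) = 0, deg(den) = 1, relative degree = 1, so s·G(s) → (leading num)/(leading den) = 1/1 = 1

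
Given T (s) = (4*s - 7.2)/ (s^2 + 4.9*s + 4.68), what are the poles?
Set denominator = 0: s^2 + 4.9*s + 4.68 = (s + 3.6)(s + 1.3) = 0 → Poles: -1.3, -3.6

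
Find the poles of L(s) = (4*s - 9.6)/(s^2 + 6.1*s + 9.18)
Set denominator = 0: s^2 + 6.1*s + 9.18 = (s + 2.7)(s + 3.4) = 0 → Poles: -2.7, -3.4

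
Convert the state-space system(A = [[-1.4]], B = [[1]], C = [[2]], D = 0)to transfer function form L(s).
L(s) = C(sI - A)⁻¹B + D.
Characteristic polynomial det(sI - A) = s + 1.4.
Numerator from C·adj(sI-A)·B + D·det(sI-A) = 2.
L(s) = (2)/(s + 1.4)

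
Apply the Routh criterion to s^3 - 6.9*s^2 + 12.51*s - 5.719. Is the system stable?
Routh array:
s^3: [1, 12.51]; s^2: [-6.9, -5.719]; s^1: [11.6812]; s^0: [-5.719]
First column: [1, -6.9, 11.6812, -5.719]. Sign changes = 3.
No, unstable (3 RHP root(s))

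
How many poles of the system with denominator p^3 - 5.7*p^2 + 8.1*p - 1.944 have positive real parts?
p^3 - 5.7*p^2 + 8.1*p - 1.944 = (p - 1.8)(p - 0.3)(p - 3.6). Poles: 0.3, 1.8, 3.6. RHP poles (Re>0): 3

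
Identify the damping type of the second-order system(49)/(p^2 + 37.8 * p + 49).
Standard form: ωn²/(p²+2ζωn·p+ωn²) gives ωn=7, ζ=2.7.
Overdamped (ζ = 2.7 > 1)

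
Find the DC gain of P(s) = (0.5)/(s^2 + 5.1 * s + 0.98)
DC gain = P(0) = num(0)/den(0) = 0.5/0.98 = 0.5102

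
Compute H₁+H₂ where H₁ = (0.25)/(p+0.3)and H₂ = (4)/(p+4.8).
Parallel: H = H₁ + H₂ = (n₁·d₂ + n₂·d₁)/(d₁·d₂).
n₁·d₂ = 0.25*p + 1.2. n₂·d₁ = 4*p + 1.2. Sum = 4.25*p + 2.4. d₁·d₂ = p^2 + 5.1*p + 1.44.
H(p) = (4.25*p + 2.4)/(p^2 + 5.1*p + 1.44)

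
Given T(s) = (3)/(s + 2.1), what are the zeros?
Numerator is a nonzero constant (3) → Zeros: none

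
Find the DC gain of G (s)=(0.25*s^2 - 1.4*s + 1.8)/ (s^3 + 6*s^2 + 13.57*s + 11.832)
DC gain = G(0) = num(0)/den(0) = 1.8/11.832 = 0.1521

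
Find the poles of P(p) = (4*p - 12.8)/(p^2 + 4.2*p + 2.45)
Set denominator = 0: p^2 + 4.2*p + 2.45 = (p + 3.5)(p + 0.7) = 0 → Poles: -0.7, -3.5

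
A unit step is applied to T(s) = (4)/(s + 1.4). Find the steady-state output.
FVT: lim_{t→∞} y(t) = lim_{s→0} s*Y(s) where Y(s) = T(s)/s.
= lim_{s→0} T(s) = T(0) = num(0)/den(0) = 4/1.4 = 2.857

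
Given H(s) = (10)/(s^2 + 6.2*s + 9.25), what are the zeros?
Numerator is a nonzero constant (10) → Zeros: none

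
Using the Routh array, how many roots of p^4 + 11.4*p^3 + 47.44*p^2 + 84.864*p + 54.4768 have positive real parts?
Routh array:
p^4: [1, 47.44, 54.4768]; p^3: [11.4, 84.864]; p^2: [39.9958, 54.4768]; p^1: [69.3365]; p^0: [54.4768]
First column: [1, 11.4, 39.9958, 69.3365, 54.4768]. Sign changes = RHP roots = 0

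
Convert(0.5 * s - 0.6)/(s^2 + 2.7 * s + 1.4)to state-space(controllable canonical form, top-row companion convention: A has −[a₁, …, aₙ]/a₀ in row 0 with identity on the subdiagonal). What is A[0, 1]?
Reachable canonical form for den = s^2 + 2.7*s + 1.4: top row of A = -[a₁,a₂,...,aₙ]/a₀, ones on the subdiagonal, zeros elsewhere.
A = [[-2.7, -1.4], [1, 0]].
A[0,1] = -1.4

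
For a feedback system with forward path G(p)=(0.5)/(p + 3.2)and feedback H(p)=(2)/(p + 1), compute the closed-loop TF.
Closed-loop T = G/(1+GH).
Numerator: G_num * H_den = 0.5*p + 0.5.
Denominator: G_den * H_den + G_num * H_num = (p^2 + 4.2*p + 3.2) + (1) = p^2 + 4.2*p + 4.2.
T(p) = (0.5*p + 0.5)/(p^2 + 4.2*p + 4.2)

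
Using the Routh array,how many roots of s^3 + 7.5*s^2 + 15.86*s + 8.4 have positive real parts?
Routh array:
s^3: [1, 15.86]; s^2: [7.5, 8.4]; s^1: [14.74]; s^0: [8.4]
First column: [1, 7.5, 14.74, 8.4]. Sign changes = RHP roots = 0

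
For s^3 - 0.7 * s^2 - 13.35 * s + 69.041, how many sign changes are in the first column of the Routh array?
Routh array:
s^3: [1, -13.35]; s^2: [-0.7, 69.041]; s^1: [85.28]; s^0: [69.041]
First column: [1, -0.7, 85.28, 69.041]. Sign changes = 2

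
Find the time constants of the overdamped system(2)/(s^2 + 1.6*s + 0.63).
Overdamped: real poles at -0.7, -0.9. τ = -1/pole → τ₁ = 1.429, τ₂ = 1.111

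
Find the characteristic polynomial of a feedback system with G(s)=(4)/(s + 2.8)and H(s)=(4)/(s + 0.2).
Characteristic poly = G_den * H_den + G_num * H_num = (s^2 + 3*s + 0.56) + (16) = s^2 + 3*s + 16.56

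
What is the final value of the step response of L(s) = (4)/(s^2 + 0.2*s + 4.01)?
FVT: lim_{t→∞} y(t) = lim_{s→0} s*Y(s) where Y(s) = L(s)/s.
= lim_{s→0} L(s) = L(0) = num(0)/den(0) = 4/4.01 = 0.9975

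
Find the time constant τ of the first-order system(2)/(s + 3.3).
First-order system: τ = -1/pole. Pole = -3.3. τ = -1/(-3.3) = 0.303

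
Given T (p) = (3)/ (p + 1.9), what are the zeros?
Numerator is a nonzero constant (3) → Zeros: none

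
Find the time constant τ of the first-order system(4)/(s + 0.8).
First-order system: τ = -1/pole. Pole = -0.8. τ = -1/(-0.8) = 1.25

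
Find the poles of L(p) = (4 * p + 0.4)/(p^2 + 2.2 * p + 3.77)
Set denominator = 0: p^2 + 2.2*p + 3.77 = 0 → Poles: -1.1 + 1.6j, -1.1 - 1.6j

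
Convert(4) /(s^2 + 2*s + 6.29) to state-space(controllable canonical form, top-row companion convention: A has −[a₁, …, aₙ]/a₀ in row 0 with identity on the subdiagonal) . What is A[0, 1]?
Reachable canonical form for den = s^2 + 2*s + 6.29: top row of A = -[a₁,a₂,...,aₙ]/a₀, ones on the subdiagonal, zeros elsewhere.
A = [[-2, -6.29], [1, 0]].
A[0,1] = -6.29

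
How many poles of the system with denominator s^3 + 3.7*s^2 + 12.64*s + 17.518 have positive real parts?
s^3 + 3.7*s^2 + 12.64*s + 17.518 = (s + 1.9)(s^2 + 1.8*s + 9.22). Poles: -0.9 + 2.9j, -0.9 - 2.9j, -1.9. RHP poles (Re>0): 0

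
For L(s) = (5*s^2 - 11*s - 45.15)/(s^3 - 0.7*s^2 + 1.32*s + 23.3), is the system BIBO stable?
Denominator: s^3 - 0.7*s^2 + 1.32*s + 23.3 = (s + 2.5)(s^2 - 3.2*s + 9.32). Poles: -2.5, 1.6 + 2.6j, 1.6 - 2.6j. All Re(p)<0: No (unstable)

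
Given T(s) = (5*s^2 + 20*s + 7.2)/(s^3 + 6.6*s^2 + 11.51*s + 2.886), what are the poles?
Set denominator = 0: s^3 + 6.6*s^2 + 11.51*s + 2.886 = (s + 3.7)(s + 0.3)(s + 2.6) = 0 → Poles: -0.3, -2.6, -3.7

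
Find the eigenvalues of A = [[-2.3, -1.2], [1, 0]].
Eigenvalues solve det(λI - A) = 0.
Characteristic polynomial: λ^2 + 2.3*λ + 1.2 = 0.
Factor: (λ + 0.8)(λ + 1.5) = 0.
Roots: -0.8, -1.5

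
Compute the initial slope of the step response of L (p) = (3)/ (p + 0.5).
IVT: y'(0⁺) = lim_{p→∞} p²·Y(p) = lim_{p→∞} p·L(p).
deg(num) = 0, deg(den) = 1, relative degree = 1, so p·L(p) → (leading num)/(leading den) = 3/1 = 3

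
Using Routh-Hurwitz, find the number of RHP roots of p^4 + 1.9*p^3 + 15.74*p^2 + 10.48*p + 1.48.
Routh array:
p^4: [1, 15.74, 1.48]; p^3: [1.9, 10.48]; p^2: [10.2242, 1.48]; p^1: [10.205]; p^0: [1.48]
First column: [1, 1.9, 10.2242, 10.205, 1.48]. Sign changes = RHP roots = 0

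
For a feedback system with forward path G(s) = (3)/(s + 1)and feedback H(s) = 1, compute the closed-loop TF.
Closed-loop T = G/(1+GH).
Numerator: G_num * H_den = 3.
Denominator: G_den * H_den + G_num * H_num = (s + 1) + (3) = s + 4.
T(s) = (3)/(s + 4)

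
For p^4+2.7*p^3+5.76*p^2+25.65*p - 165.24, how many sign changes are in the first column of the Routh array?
Routh array:
p^4: [1, 5.76, -165.24]; p^3: [2.7, 25.65]; p^2: [-3.74, -165.24]; p^1: [-93.6409]; p^0: [-165.24]
First column: [1, 2.7, -3.74, -93.6409, -165.24]. Sign changes = 1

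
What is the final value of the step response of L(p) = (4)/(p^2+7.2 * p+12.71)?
FVT: lim_{t→∞} y(t) = lim_{p→0} p*Y(p) where Y(p) = L(p)/p.
= lim_{p→0} L(p) = L(0) = num(0)/den(0) = 4/12.71 = 0.3147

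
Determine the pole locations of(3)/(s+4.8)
Set denominator = 0: s + 4.8 = 0 → Poles: -4.8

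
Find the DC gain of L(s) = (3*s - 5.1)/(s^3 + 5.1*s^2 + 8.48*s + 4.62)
DC gain = L(0) = num(0)/den(0) = -5.1/4.62 = -1.104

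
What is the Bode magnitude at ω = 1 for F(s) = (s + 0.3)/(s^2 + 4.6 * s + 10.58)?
Substitute s = j*1: F(j1) = 0.0661788 + 0.0726072j.
|F(j1)| = sqrt(Re² + Im²) = 0.09824.
20*log₁₀(0.09824) = -20.15 dB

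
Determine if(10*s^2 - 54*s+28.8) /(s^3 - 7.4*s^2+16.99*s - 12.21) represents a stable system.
Denominator: s^3 - 7.4*s^2 + 16.99*s - 12.21 = (s - 1.5)(s - 2.2)(s - 3.7). Poles: 1.5, 2.2, 3.7. All Re(p)<0: No (unstable)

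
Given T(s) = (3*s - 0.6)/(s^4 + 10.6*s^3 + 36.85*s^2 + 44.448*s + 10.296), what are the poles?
Set denominator = 0: s^4 + 10.6*s^3 + 36.85*s^2 + 44.448*s + 10.296 = (s + 4.4)(s + 3.9)(s + 2)(s + 0.3) = 0 → Poles: -0.3, -2, -3.9, -4.4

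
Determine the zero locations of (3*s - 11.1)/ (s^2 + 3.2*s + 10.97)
Set numerator = 0: 3*s - 11.1 = 0 → Zeros: 3.7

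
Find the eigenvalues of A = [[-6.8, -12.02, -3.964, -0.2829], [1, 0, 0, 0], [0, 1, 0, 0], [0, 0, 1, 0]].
Eigenvalues solve det(λI - A) = 0.
Characteristic polynomial: λ^4 + 6.8*λ^3 + 12.02*λ^2 + 3.964*λ + 0.2829 = 0.
Factor: (λ + 2.3)(λ + 4.1)(λ + 0.1)(λ + 0.3) = 0.
Roots: -0.1, -0.3, -2.3, -4.1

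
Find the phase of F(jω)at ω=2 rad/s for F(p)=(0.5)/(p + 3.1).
Substitute p = j*2: F(j2) = 0.113887 - 0.0734754j.
∠F(j2) = atan2(Im, Re) = atan2(-0.0734754, 0.113887) = -32.83°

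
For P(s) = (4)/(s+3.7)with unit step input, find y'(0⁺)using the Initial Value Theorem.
IVT: y'(0⁺) = lim_{s→∞} s²·Y(s) = lim_{s→∞} s·P(s).
deg(num) = 0, deg(den) = 1, relative degree = 1, so s·P(s) → (leading num)/(leading den) = 4/1 = 4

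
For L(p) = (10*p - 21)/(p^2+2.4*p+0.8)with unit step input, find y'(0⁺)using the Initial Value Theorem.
IVT: y'(0⁺) = lim_{p→∞} p²·Y(p) = lim_{p→∞} p·L(p).
deg(num) = 1, deg(den) = 2, relative degree = 1, so p·L(p) → (leading num)/(leading den) = 10/1 = 10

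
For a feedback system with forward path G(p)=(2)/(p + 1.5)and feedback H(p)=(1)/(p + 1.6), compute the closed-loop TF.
Closed-loop T = G/(1+GH).
Numerator: G_num * H_den = 2*p + 3.2.
Denominator: G_den * H_den + G_num * H_num = (p^2 + 3.1*p + 2.4) + (2) = p^2 + 3.1*p + 4.4.
T(p) = (2*p + 3.2)/(p^2 + 3.1*p + 4.4)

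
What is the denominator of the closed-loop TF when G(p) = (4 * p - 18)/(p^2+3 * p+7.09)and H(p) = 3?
Characteristic poly = G_den * H_den + G_num * H_num = (p^2 + 3*p + 7.09) + (12*p - 54) = p^2 + 15*p - 46.91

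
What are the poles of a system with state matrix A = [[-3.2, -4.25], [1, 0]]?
Eigenvalues solve det(λI - A) = 0.
Characteristic polynomial: λ^2 + 3.2*λ + 4.25 = 0.
Roots: -1.6 + 1.3j, -1.6 - 1.3j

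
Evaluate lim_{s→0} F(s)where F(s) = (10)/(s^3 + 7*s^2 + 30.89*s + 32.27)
DC gain = F(0) = num(0)/den(0) = 10/32.27 = 0.3099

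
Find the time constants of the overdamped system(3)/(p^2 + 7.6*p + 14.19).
Overdamped: real poles at -4.3, -3.3. τ = -1/pole → τ₁ = 0.2326, τ₂ = 0.303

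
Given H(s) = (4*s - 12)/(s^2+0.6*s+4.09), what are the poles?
Set denominator = 0: s^2 + 0.6*s + 4.09 = 0 → Poles: -0.3 + 2j, -0.3 - 2j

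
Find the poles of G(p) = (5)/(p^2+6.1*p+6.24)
Set denominator = 0: p^2 + 6.1*p + 6.24 = (p + 1.3)(p + 4.8) = 0 → Poles: -1.3, -4.8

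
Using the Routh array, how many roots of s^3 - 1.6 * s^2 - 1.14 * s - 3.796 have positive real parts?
Routh array:
s^3: [1, -1.14]; s^2: [-1.6, -3.796]; s^1: [-3.5125]; s^0: [-3.796]
First column: [1, -1.6, -3.5125, -3.796]. Sign changes = RHP roots = 1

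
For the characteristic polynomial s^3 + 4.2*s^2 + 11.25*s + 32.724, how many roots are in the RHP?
s^3 + 4.2*s^2 + 11.25*s + 32.724 = (s + 3.6)(s^2 + 0.6*s + 9.09). Poles: -0.3 + 3j, -0.3 - 3j, -3.6. RHP poles (Re>0): 0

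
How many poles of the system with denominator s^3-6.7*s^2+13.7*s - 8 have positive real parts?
s^3 - 6.7*s^2 + 13.7*s - 8 = (s - 3.2)(s - 1)(s - 2.5). Poles: 1, 2.5, 3.2. RHP poles (Re>0): 3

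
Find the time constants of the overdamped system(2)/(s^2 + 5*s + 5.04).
Overdamped: real poles at -1.4, -3.6. τ = -1/pole → τ₁ = 0.7143, τ₂ = 0.2778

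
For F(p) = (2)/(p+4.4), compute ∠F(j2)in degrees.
Substitute p = j*2: F(j2) = 0.376712 - 0.171233j.
∠F(j2) = atan2(Im, Re) = atan2(-0.171233, 0.376712) = -24.44°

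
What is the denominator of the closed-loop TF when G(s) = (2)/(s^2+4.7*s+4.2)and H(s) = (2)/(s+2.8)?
Characteristic poly = G_den * H_den + G_num * H_num = (s^3 + 7.5*s^2 + 17.36*s + 11.76) + (4) = s^3 + 7.5*s^2 + 17.36*s + 15.76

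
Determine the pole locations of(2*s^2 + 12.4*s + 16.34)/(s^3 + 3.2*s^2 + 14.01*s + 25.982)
Set denominator = 0: s^3 + 3.2*s^2 + 14.01*s + 25.982 = (s + 2.2)(s^2 + s + 11.81) = 0 → Poles: -0.5 + 3.4j, -0.5 - 3.4j, -2.2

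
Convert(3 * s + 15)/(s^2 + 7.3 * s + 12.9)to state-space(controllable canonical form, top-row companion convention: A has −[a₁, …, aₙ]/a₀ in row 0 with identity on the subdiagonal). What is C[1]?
Reachable canonical form: C = numerator coefficients (right-aligned, zero-padded to length n).
num = 3*s + 15, C = [[3, 15]].
C[1] = 15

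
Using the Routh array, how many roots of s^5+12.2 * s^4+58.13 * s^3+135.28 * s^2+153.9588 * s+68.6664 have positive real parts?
Routh array:
s^5: [1, 58.13, 153.9588]; s^4: [12.2, 135.28, 68.6664]; s^3: [47.0415, 148.33]; s^2: [96.8112, 68.6664]; s^1: [114.965]; s^0: [68.6664]
First column: [1, 12.2, 47.0415, 96.8112, 114.965, 68.6664]. Sign changes = RHP roots = 0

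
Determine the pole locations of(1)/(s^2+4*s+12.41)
Set denominator = 0: s^2 + 4*s + 12.41 = 0 → Poles: -2 + 2.9j, -2 - 2.9j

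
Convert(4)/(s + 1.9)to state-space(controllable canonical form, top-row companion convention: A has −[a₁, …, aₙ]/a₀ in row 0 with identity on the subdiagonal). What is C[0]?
Reachable canonical form: C = numerator coefficients (right-aligned, zero-padded to length n).
num = 4, C = [[4]].
C[0] = 4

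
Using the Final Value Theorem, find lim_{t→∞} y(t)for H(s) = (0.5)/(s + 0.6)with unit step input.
FVT: lim_{t→∞} y(t) = lim_{s→0} s*Y(s) where Y(s) = H(s)/s.
= lim_{s→0} H(s) = H(0) = num(0)/den(0) = 0.5/0.6 = 0.8333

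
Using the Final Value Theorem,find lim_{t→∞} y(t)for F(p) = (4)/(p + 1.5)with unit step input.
FVT: lim_{t→∞} y(t) = lim_{p→0} p*Y(p) where Y(p) = F(p)/p.
= lim_{p→0} F(p) = F(0) = num(0)/den(0) = 4/1.5 = 2.667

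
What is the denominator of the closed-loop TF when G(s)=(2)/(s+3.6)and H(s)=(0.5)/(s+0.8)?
Characteristic poly = G_den * H_den + G_num * H_num = (s^2 + 4.4*s + 2.88) + (1) = s^2 + 4.4*s + 3.88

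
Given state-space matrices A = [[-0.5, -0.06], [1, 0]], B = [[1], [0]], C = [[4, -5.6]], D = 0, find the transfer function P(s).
P(s) = C(sI - A)⁻¹B + D.
Characteristic polynomial det(sI - A) = s^2 + 0.5*s + 0.06.
Numerator from C·adj(sI-A)·B + D·det(sI-A) = 4*s - 5.6.
P(s) = (4*s - 5.6)/(s^2 + 0.5*s + 0.06)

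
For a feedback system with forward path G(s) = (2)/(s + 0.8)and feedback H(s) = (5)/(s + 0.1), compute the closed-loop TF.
Closed-loop T = G/(1+GH).
Numerator: G_num * H_den = 2*s + 0.2.
Denominator: G_den * H_den + G_num * H_num = (s^2 + 0.9*s + 0.08) + (10) = s^2 + 0.9*s + 10.08.
T(s) = (2*s + 0.2)/(s^2 + 0.9*s + 10.08)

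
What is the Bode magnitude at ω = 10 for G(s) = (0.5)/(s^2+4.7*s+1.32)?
Substitute s = j*10: G(j10) = -0.00413 - 0.00196706j.
|G(j10)| = sqrt(Re² + Im²) = 0.004575.
20*log₁₀(0.004575) = -46.79 dB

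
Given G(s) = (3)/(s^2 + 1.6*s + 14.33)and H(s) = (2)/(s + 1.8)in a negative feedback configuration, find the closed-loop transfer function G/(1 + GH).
Closed-loop T = G/(1+GH).
Numerator: G_num * H_den = 3*s + 5.4.
Denominator: G_den * H_den + G_num * H_num = (s^3 + 3.4*s^2 + 17.21*s + 25.794) + (6) = s^3 + 3.4*s^2 + 17.21*s + 31.794.
T(s) = (3*s + 5.4)/(s^3 + 3.4*s^2 + 17.21*s + 31.794)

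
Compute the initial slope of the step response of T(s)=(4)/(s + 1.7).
IVT: y'(0⁺) = lim_{s→∞} s²·Y(s) = lim_{s→∞} s·T(s).
deg(num) = 0, deg(den) = 1, relative degree = 1, so s·T(s) → (leading num)/(leading den) = 4/1 = 4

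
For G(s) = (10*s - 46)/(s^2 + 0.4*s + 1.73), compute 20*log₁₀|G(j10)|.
Substitute s = j*10: G(j10) = 0.508676 - 0.996899j.
|G(j10)| = sqrt(Re² + Im²) = 1.119.
20*log₁₀(1.119) = 0.98 dB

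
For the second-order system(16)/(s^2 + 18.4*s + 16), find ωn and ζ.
Standard form: ωn²/(s²+2ζωn·s+ωn²).
const=16=ωn² → ωn=4, s coeff=18.4=2ζωn → ζ=2.3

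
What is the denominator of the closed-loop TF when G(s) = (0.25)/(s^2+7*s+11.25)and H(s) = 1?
Characteristic poly = G_den * H_den + G_num * H_num = (s^2 + 7*s + 11.25) + (0.25) = s^2 + 7*s + 11.5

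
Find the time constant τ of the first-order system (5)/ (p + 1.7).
First-order system: τ = -1/pole. Pole = -1.7. τ = -1/(-1.7) = 0.5882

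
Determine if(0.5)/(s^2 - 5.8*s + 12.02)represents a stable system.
Denominator: s^2 - 5.8*s + 12.02. Poles: 2.9 + 1.9j, 2.9 - 1.9j. All Re(p)<0: No (unstable)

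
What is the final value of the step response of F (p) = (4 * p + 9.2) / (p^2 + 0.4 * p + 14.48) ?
FVT: lim_{t→∞} y(t) = lim_{p→0} p*Y(p) where Y(p) = F(p)/p.
= lim_{p→0} F(p) = F(0) = num(0)/den(0) = 9.2/14.48 = 0.6354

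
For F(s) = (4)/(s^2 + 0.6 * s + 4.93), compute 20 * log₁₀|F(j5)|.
Substitute s = j*5: F(j5) = -0.194947 - 0.02914j.
|F(j5)| = sqrt(Re² + Im²) = 0.1971.
20*log₁₀(0.1971) = -14.11 dB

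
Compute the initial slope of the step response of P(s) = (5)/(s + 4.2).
IVT: y'(0⁺) = lim_{s→∞} s²·Y(s) = lim_{s→∞} s·P(s).
deg(num) = 0, deg(den) = 1, relative degree = 1, so s·P(s) → (leading num)/(leading den) = 5/1 = 5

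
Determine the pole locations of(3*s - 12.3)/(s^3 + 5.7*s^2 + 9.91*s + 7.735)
Set denominator = 0: s^3 + 5.7*s^2 + 9.91*s + 7.735 = (s + 3.5)(s^2 + 2.2*s + 2.21) = 0 → Poles: -1.1 + 1j, -1.1 - 1j, -3.5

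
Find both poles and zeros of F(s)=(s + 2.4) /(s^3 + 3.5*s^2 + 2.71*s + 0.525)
Set denominator = 0: s^3 + 3.5*s^2 + 2.71*s + 0.525 = (s + 0.3)(s + 2.5)(s + 0.7) = 0 → Poles: -0.3, -0.7, -2.5
Set numerator = 0: s + 2.4 = 0 → Zeros: -2.4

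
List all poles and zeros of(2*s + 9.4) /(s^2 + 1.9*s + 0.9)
Set denominator = 0: s^2 + 1.9*s + 0.9 = (s + 0.9)(s + 1) = 0 → Poles: -0.9, -1
Set numerator = 0: 2*s + 9.4 = 0 → Zeros: -4.7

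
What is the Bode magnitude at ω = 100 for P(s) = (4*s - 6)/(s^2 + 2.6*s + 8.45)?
Substitute s = j*100: P(j100) = 0.00164116 - 0.0399911j.
|P(j100)| = sqrt(Re² + Im²) = 0.04002.
20*log₁₀(0.04002) = -27.95 dB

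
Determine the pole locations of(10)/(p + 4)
Set denominator = 0: p + 4 = 0 → Poles: -4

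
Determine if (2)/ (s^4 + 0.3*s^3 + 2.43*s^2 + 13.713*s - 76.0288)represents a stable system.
Denominator: s^4 + 0.3*s^3 + 2.43*s^2 + 13.713*s - 76.0288 = (s + 3.2)(s - 2.3)(s^2 - 0.6*s + 10.33). Poles: -3.2, 0.3 + 3.2j, 0.3 - 3.2j, 2.3. All Re(p)<0: No (unstable)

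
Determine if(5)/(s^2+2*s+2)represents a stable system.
Denominator: s^2 + 2*s + 2. Poles: -1 + 1j, -1 - 1j. All Re(p)<0: Yes (stable)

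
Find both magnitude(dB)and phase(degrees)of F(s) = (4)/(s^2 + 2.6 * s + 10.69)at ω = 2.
Substitute s = j*2: F(j2) = 0.372722 - 0.289709j.
|F| = 20*log₁₀(sqrt(Re²+Im²)) = -6.52 dB.
∠F = atan2(Im, Re) = -37.86°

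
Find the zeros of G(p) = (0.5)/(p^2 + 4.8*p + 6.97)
Numerator is a nonzero constant (0.5) → Zeros: none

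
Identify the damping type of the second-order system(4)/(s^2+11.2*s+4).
Standard form: ωn²/(s²+2ζωn·s+ωn²) gives ωn=2, ζ=2.8.
Overdamped (ζ = 2.8 > 1)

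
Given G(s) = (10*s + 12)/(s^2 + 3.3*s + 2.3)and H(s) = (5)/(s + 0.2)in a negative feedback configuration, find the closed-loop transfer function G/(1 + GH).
Closed-loop T = G/(1+GH).
Numerator: G_num * H_den = 10*s^2 + 14*s + 2.4.
Denominator: G_den * H_den + G_num * H_num = (s^3 + 3.5*s^2 + 2.96*s + 0.46) + (50*s + 60) = s^3 + 3.5*s^2 + 52.96*s + 60.46.
T(s) = (10*s^2 + 14*s + 2.4)/(s^3 + 3.5*s^2 + 52.96*s + 60.46)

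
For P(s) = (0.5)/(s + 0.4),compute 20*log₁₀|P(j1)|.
Substitute s = j*1: P(j1) = 0.172414 - 0.431034j.
|P(j1)| = sqrt(Re² + Im²) = 0.4642.
20*log₁₀(0.4642) = -6.67 dB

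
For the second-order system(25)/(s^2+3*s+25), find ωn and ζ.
Standard form: ωn²/(s²+2ζωn·s+ωn²).
const=25=ωn² → ωn=5, s coeff=3=2ζωn → ζ=0.3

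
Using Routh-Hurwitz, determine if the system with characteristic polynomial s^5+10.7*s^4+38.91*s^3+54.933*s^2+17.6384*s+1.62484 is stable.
Routh array:
s^5: [1, 38.91, 17.6384]; s^4: [10.7, 54.933, 1.62484]; s^3: [33.7761, 17.4865]; s^2: [49.3934, 1.62484]; s^1: [16.3755]; s^0: [1.62484]
First column: [1, 10.7, 33.7761, 49.3934, 16.3755, 1.62484]. Sign changes = 0.
Yes, stable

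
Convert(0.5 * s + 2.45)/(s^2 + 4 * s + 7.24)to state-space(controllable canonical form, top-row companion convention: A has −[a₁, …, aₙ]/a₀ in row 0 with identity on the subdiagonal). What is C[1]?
Reachable canonical form: C = numerator coefficients (right-aligned, zero-padded to length n).
num = 0.5*s + 2.45, C = [[0.5, 2.45]].
C[1] = 2.45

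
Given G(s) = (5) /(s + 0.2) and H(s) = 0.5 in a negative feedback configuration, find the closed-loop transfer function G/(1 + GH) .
Closed-loop T = G/(1+GH).
Numerator: G_num * H_den = 5.
Denominator: G_den * H_den + G_num * H_num = (s + 0.2) + (2.5) = s + 2.7.
T(s) = (5)/(s + 2.7)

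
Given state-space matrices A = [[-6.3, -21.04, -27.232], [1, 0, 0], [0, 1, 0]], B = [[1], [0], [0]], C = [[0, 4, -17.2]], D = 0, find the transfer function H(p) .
H(p) = C(pI - A)⁻¹B + D.
Characteristic polynomial det(pI - A) = p^3 + 6.3*p^2 + 21.04*p + 27.232.
Numerator from C·adj(pI-A)·B + D·det(pI-A) = 4*p - 17.2.
H(p) = (4*p - 17.2)/(p^3 + 6.3*p^2 + 21.04*p + 27.232)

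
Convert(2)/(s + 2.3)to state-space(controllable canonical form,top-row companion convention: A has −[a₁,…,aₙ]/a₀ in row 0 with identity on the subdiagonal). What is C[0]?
Reachable canonical form: C = numerator coefficients (right-aligned, zero-padded to length n).
num = 2, C = [[2]].
C[0] = 2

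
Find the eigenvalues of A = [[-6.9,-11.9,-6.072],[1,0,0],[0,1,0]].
Eigenvalues solve det(λI - A) = 0.
Characteristic polynomial: λ^3 + 6.9*λ^2 + 11.9*λ + 6.072 = 0.
Factor: (λ + 4.6)(λ + 1.1)(λ + 1.2) = 0.
Roots: -1.1, -1.2, -4.6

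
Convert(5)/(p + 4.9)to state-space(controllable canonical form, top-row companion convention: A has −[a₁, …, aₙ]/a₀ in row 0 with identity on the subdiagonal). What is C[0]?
Reachable canonical form: C = numerator coefficients (right-aligned, zero-padded to length n).
num = 5, C = [[5]].
C[0] = 5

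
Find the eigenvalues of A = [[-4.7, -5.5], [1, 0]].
Eigenvalues solve det(λI - A) = 0.
Characteristic polynomial: λ^2 + 4.7*λ + 5.5 = 0.
Factor: (λ + 2.5)(λ + 2.2) = 0.
Roots: -2.2, -2.5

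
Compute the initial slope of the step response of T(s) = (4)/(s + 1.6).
IVT: y'(0⁺) = lim_{s→∞} s²·Y(s) = lim_{s→∞} s·T(s).
deg(num) = 0, deg(den) = 1, relative degree = 1, so s·T(s) → (leading num)/(leading den) = 4/1 = 4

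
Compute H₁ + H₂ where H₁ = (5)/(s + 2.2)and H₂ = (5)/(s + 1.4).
Parallel: H = H₁ + H₂ = (n₁·d₂ + n₂·d₁)/(d₁·d₂).
n₁·d₂ = 5*s + 7. n₂·d₁ = 5*s + 11. Sum = 10*s + 18. d₁·d₂ = s^2 + 3.6*s + 3.08.
H(s) = (10*s + 18)/(s^2 + 3.6*s + 3.08)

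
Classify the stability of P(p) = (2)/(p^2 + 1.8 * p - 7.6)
Denominator: p^2 + 1.8*p - 7.6 = (p - 2)(p + 3.8). Poles: -3.8, 2. Unstable (1 pole(s) in RHP)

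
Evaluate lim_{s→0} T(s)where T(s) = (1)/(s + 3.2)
DC gain = T(0) = num(0)/den(0) = 1/3.2 = 0.3125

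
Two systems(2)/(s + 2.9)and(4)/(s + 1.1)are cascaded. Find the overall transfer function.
Series: H = H₁ · H₂ = (n₁·n₂)/(d₁·d₂).
Num: n₁·n₂ = 8. Den: d₁·d₂ = s^2 + 4*s + 3.19.
H(s) = (8)/(s^2 + 4*s + 3.19)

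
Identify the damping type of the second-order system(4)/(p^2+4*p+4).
Standard form: ωn²/(p²+2ζωn·p+ωn²) gives ωn=2, ζ=1.
Critically damped (ζ = 1)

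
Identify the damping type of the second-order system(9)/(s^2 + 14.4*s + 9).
Standard form: ωn²/(s²+2ζωn·s+ωn²) gives ωn=3, ζ=2.4.
Overdamped (ζ = 2.4 > 1)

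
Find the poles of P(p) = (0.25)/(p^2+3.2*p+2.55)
Set denominator = 0: p^2 + 3.2*p + 2.55 = (p + 1.7)(p + 1.5) = 0 → Poles: -1.5, -1.7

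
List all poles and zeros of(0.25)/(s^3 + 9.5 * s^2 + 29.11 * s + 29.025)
Set denominator = 0: s^3 + 9.5*s^2 + 29.11*s + 29.025 = (s + 2.7)(s + 2.5)(s + 4.3) = 0 → Poles: -2.5, -2.7, -4.3
Numerator is a nonzero constant (0.25) → Zeros: none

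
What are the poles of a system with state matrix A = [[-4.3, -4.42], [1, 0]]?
Eigenvalues solve det(λI - A) = 0.
Characteristic polynomial: λ^2 + 4.3*λ + 4.42 = 0.
Factor: (λ + 1.7)(λ + 2.6) = 0.
Roots: -1.7, -2.6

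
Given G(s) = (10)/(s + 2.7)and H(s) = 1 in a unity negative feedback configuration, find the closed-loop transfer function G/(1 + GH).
Closed-loop T = G/(1+GH).
Numerator: G_num * H_den = 10.
Denominator: G_den * H_den + G_num * H_num = (s + 2.7) + (10) = s + 12.7.
T(s) = (10)/(s + 12.7)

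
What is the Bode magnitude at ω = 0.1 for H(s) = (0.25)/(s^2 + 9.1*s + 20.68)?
Substitute s = j*0.1: H(j0.1) = 0.0120714 - 0.000531446j.
|H(j0.1)| = sqrt(Re² + Im²) = 0.01208.
20*log₁₀(0.01208) = -38.36 dB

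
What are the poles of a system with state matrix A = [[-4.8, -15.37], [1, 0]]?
Eigenvalues solve det(λI - A) = 0.
Characteristic polynomial: λ^2 + 4.8*λ + 15.37 = 0.
Roots: -2.4 + 3.1j, -2.4 - 3.1j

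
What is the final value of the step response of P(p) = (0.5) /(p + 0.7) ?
FVT: lim_{t→∞} y(t) = lim_{p→0} p*Y(p) where Y(p) = P(p)/p.
= lim_{p→0} P(p) = P(0) = num(0)/den(0) = 0.5/0.7 = 0.7143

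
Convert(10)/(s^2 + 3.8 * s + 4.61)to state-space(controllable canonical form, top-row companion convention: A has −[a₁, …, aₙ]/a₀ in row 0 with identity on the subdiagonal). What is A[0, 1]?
Reachable canonical form for den = s^2 + 3.8*s + 4.61: top row of A = -[a₁,a₂,...,aₙ]/a₀, ones on the subdiagonal, zeros elsewhere.
A = [[-3.8, -4.61], [1, 0]].
A[0,1] = -4.61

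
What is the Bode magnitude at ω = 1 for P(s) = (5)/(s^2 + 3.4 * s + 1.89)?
Substitute s = j*1: P(j1) = 0.360263 - 1.37628j.
|P(j1)| = sqrt(Re² + Im²) = 1.423.
20*log₁₀(1.423) = 3.06 dB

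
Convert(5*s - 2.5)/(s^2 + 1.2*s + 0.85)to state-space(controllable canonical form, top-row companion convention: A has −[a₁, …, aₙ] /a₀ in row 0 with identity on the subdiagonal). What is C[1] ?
Reachable canonical form: C = numerator coefficients (right-aligned, zero-padded to length n).
num = 5*s - 2.5, C = [[5, -2.5]].
C[1] = -2.5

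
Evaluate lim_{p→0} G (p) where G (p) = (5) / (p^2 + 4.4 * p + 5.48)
DC gain = G(0) = num(0)/den(0) = 5/5.48 = 0.9124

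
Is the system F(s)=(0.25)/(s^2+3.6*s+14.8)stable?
Denominator: s^2 + 3.6*s + 14.8. Poles: -1.8 + 3.4j, -1.8 - 3.4j. All Re(p)<0: Yes (stable)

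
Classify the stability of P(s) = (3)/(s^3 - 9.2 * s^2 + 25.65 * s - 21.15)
Denominator: s^3 - 9.2*s^2 + 25.65*s - 21.15 = (s - 4.7)(s - 3)(s - 1.5). Poles: 1.5, 3, 4.7. Unstable (3 pole(s) in RHP)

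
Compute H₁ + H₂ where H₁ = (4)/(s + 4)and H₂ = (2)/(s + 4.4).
Parallel: H = H₁ + H₂ = (n₁·d₂ + n₂·d₁)/(d₁·d₂).
n₁·d₂ = 4*s + 17.6. n₂·d₁ = 2*s + 8. Sum = 6*s + 25.6. d₁·d₂ = s^2 + 8.4*s + 17.6.
H(s) = (6*s + 25.6)/(s^2 + 8.4*s + 17.6)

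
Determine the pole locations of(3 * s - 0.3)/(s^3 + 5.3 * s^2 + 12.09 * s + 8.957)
Set denominator = 0: s^3 + 5.3*s^2 + 12.09*s + 8.957 = (s + 1.3)(s^2 + 4*s + 6.89) = 0 → Poles: -1.3, -2 + 1.7j, -2 - 1.7j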